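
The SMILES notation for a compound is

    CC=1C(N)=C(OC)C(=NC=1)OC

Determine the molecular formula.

Walk through each heavy atom and fill implicit hydrogens from standard valence (C 4, N 3, O 2, S 2, halogen 1):
  atom 1: C, bond orders sum to 1 (valence 4) → 3 H
  atom 2: C, bond orders sum to 4 (valence 4) → 0 H
  atom 3: C, bond orders sum to 4 (valence 4) → 0 H
  atom 4: N, bond orders sum to 1 (valence 3) → 2 H
  atom 5: C, bond orders sum to 4 (valence 4) → 0 H
  atom 6: O, bond orders sum to 2 (valence 2) → 0 H
  atom 7: C, bond orders sum to 1 (valence 4) → 3 H
  atom 8: C, bond orders sum to 4 (valence 4) → 0 H
  atom 9: N, bond orders sum to 3 (valence 3) → 0 H
  atom 10: C, bond orders sum to 3 (valence 4) → 1 H
  atom 11: O, bond orders sum to 2 (valence 2) → 0 H
  atom 12: C, bond orders sum to 1 (valence 4) → 3 H
Totals → C:8, H:12, N:2, O:2.
In Hill order: C8H12N2O2.

C8H12N2O2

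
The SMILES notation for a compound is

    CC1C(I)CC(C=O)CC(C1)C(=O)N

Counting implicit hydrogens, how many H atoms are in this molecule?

16

Walk through each heavy atom and fill implicit hydrogens from standard valence (C 4, N 3, O 2, S 2, halogen 1):
  atom 1: C, bond orders sum to 1 (valence 4) → 3 H
  atom 2: C, bond orders sum to 3 (valence 4) → 1 H
  atom 3: C, bond orders sum to 3 (valence 4) → 1 H
  atom 4: I (halogen, monovalent) → 0 H
  atom 5: C, bond orders sum to 2 (valence 4) → 2 H
  atom 6: C, bond orders sum to 3 (valence 4) → 1 H
  atom 7: C, bond orders sum to 3 (valence 4) → 1 H
  atom 8: O, bond orders sum to 2 (valence 2) → 0 H
  atom 9: C, bond orders sum to 2 (valence 4) → 2 H
  atom 10: C, bond orders sum to 3 (valence 4) → 1 H
  atom 11: C, bond orders sum to 2 (valence 4) → 2 H
  atom 12: C, bond orders sum to 4 (valence 4) → 0 H
  atom 13: O, bond orders sum to 2 (valence 2) → 0 H
  atom 14: N, bond orders sum to 1 (valence 3) → 2 H
Total hydrogens: 16.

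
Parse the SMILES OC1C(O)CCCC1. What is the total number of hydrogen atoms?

12

Walk through each heavy atom and fill implicit hydrogens from standard valence (C 4, N 3, O 2, S 2, halogen 1):
  atom 1: O, bond orders sum to 1 (valence 2) → 1 H
  atom 2: C, bond orders sum to 3 (valence 4) → 1 H
  atom 3: C, bond orders sum to 3 (valence 4) → 1 H
  atom 4: O, bond orders sum to 1 (valence 2) → 1 H
  atom 5: C, bond orders sum to 2 (valence 4) → 2 H
  atom 6: C, bond orders sum to 2 (valence 4) → 2 H
  atom 7: C, bond orders sum to 2 (valence 4) → 2 H
  atom 8: C, bond orders sum to 2 (valence 4) → 2 H
Total hydrogens: 12.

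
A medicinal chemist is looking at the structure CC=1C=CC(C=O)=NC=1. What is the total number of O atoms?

1

Scan the SMILES for O atoms (remember two-letter symbols like Cl and Br are single atoms).
Oxygen count: 1.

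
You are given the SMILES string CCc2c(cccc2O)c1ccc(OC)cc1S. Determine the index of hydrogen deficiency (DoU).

Molecular formula: C15H16O2S.
DoU = (2C + 2 + N − H − X) / 2, where X is the halogen count and O/S are ignored.
    = (2·15 + 2 + 0 − 16 − 0) / 2 = 16 / 2 = 8.

8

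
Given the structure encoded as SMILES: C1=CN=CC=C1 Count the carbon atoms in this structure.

5

Count every carbon token in the SMILES (each C, including those in ring-closure positions and inside branches).
Carbon count: 5.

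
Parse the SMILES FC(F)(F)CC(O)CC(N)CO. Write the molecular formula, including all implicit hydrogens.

C6H12F3NO2

Walk through each heavy atom and fill implicit hydrogens from standard valence (C 4, N 3, O 2, S 2, halogen 1):
  atom 1: F (halogen, monovalent) → 0 H
  atom 2: C, bond orders sum to 4 (valence 4) → 0 H
  atom 3: F (halogen, monovalent) → 0 H
  atom 4: F (halogen, monovalent) → 0 H
  atom 5: C, bond orders sum to 2 (valence 4) → 2 H
  atom 6: C, bond orders sum to 3 (valence 4) → 1 H
  atom 7: O, bond orders sum to 1 (valence 2) → 1 H
  atom 8: C, bond orders sum to 2 (valence 4) → 2 H
  atom 9: C, bond orders sum to 3 (valence 4) → 1 H
  atom 10: N, bond orders sum to 1 (valence 3) → 2 H
  atom 11: C, bond orders sum to 2 (valence 4) → 2 H
  atom 12: O, bond orders sum to 1 (valence 2) → 1 H
Totals → C:6, H:12, F:3, N:1, O:2.
In Hill order: C6H12F3NO2.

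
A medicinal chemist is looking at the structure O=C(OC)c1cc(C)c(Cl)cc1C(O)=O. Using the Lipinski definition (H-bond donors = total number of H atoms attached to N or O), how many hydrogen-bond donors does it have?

1

Donors: find every N or O and count the H atoms it carries.
  atom 1 (O): bond orders sum to 2 → 0 H
  atom 3 (O): bond orders sum to 2 → 0 H
  atom 14 (O): bond orders sum to 1 → 1 H
  atom 15 (O): bond orders sum to 2 → 0 H
Lipinski HBD = 1.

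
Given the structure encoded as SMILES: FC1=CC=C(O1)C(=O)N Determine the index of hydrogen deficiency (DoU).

Degree of unsaturation = (number of rings) + (number of π bonds).
Ring closures in the SMILES: 1.
π bonds: 3 double bonds (each 1 DoU) → 3 DoU from unsaturation.
Total DoU = 1 + 3 = 4.

4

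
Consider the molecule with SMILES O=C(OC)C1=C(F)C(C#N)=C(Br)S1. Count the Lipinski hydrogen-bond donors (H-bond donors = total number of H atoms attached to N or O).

0

Donors: find every N or O and count the H atoms it carries.
  atom 1 (O): bond orders sum to 2 → 0 H
  atom 3 (O): bond orders sum to 2 → 0 H
  atom 10 (N): bond orders sum to 3 → 0 H
Lipinski HBD = 0.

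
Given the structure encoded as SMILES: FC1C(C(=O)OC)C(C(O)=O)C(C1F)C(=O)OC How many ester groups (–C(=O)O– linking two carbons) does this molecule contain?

2

The ester motif appears at heavy-atom positions 4, 15 in the SMILES.
Other groups present: 1 carboxylic acid.
Ester count: 2.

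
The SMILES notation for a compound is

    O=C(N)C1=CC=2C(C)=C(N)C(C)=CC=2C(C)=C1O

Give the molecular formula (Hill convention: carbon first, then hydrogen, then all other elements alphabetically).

C14H16N2O2

Walk through each heavy atom and fill implicit hydrogens from standard valence (C 4, N 3, O 2, S 2, halogen 1):
  atom 1: O, bond orders sum to 2 (valence 2) → 0 H
  atom 2: C, bond orders sum to 4 (valence 4) → 0 H
  atom 3: N, bond orders sum to 1 (valence 3) → 2 H
  atom 4: C, bond orders sum to 4 (valence 4) → 0 H
  atom 5: C, bond orders sum to 3 (valence 4) → 1 H
  atom 6: C, bond orders sum to 4 (valence 4) → 0 H
  atom 7: C, bond orders sum to 4 (valence 4) → 0 H
  atom 8: C, bond orders sum to 1 (valence 4) → 3 H
  atom 9: C, bond orders sum to 4 (valence 4) → 0 H
  atom 10: N, bond orders sum to 1 (valence 3) → 2 H
  atom 11: C, bond orders sum to 4 (valence 4) → 0 H
  atom 12: C, bond orders sum to 1 (valence 4) → 3 H
  atom 13: C, bond orders sum to 3 (valence 4) → 1 H
  atom 14: C, bond orders sum to 4 (valence 4) → 0 H
  atom 15: C, bond orders sum to 4 (valence 4) → 0 H
  atom 16: C, bond orders sum to 1 (valence 4) → 3 H
  atom 17: C, bond orders sum to 4 (valence 4) → 0 H
  atom 18: O, bond orders sum to 1 (valence 2) → 1 H
Totals → C:14, H:16, N:2, O:2.
In Hill order: C14H16N2O2.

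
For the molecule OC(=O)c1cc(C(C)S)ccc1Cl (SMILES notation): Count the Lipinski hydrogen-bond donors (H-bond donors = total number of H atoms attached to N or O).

Donors: find every N or O and count the H atoms it carries.
  atom 1 (O): bond orders sum to 1 → 1 H
  atom 3 (O): bond orders sum to 2 → 0 H
Lipinski HBD = 1.

1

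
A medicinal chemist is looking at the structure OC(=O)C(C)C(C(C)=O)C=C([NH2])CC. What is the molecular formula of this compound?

Walk through each heavy atom and fill implicit hydrogens from standard valence (C 4, N 3, O 2, S 2, halogen 1):
  atom 1: O, bond orders sum to 1 (valence 2) → 1 H
  atom 2: C, bond orders sum to 4 (valence 4) → 0 H
  atom 3: O, bond orders sum to 2 (valence 2) → 0 H
  atom 4: C, bond orders sum to 3 (valence 4) → 1 H
  atom 5: C, bond orders sum to 1 (valence 4) → 3 H
  atom 6: C, bond orders sum to 3 (valence 4) → 1 H
  atom 7: C, bond orders sum to 4 (valence 4) → 0 H
  atom 8: C, bond orders sum to 1 (valence 4) → 3 H
  atom 9: O, bond orders sum to 2 (valence 2) → 0 H
  atom 10: C, bond orders sum to 3 (valence 4) → 1 H
  atom 11: C, bond orders sum to 4 (valence 4) → 0 H
  atom 12: N with explicit H count 2
  atom 13: C, bond orders sum to 2 (valence 4) → 2 H
  atom 14: C, bond orders sum to 1 (valence 4) → 3 H
Totals → C:10, H:17, N:1, O:3.
In Hill order: C10H17NO3.

C10H17NO3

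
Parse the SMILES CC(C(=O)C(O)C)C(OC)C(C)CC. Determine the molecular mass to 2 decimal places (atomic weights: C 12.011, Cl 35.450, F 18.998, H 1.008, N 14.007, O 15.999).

First, the molecular formula is C11H22O3 (counting implicit H from valence).
  C: 11 × 12.011 = 132.121
  H: 22 × 1.008 = 22.176
  O: 3 × 15.999 = 47.997
Sum: 11×12.011 + 22×1.008 + 3×15.999 = 202.294 → 202.29 g/mol.

202.29 g/mol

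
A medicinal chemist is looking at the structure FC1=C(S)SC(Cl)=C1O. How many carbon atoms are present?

Count every carbon token in the SMILES (each C, including those in ring-closure positions and inside branches).
Carbon count: 4.

4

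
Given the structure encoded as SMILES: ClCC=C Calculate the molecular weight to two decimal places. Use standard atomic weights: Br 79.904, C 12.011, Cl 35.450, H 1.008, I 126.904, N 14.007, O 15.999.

76.52 g/mol

First, the molecular formula is C3H5Cl (counting implicit H from valence).
  C: 3 × 12.011 = 36.033
  Cl: 1 × 35.450 = 35.450
  H: 5 × 1.008 = 5.040
Sum: 3×12.011 + 1×35.450 + 5×1.008 = 76.523 → 76.52 g/mol.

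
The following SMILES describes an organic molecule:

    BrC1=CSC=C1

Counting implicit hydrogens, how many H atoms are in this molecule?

Walk through each heavy atom and fill implicit hydrogens from standard valence (C 4, N 3, O 2, S 2, halogen 1):
  atom 1: Br (halogen, monovalent) → 0 H
  atom 2: C, bond orders sum to 4 (valence 4) → 0 H
  atom 3: C, bond orders sum to 3 (valence 4) → 1 H
  atom 4: S, bond orders sum to 2 (valence 2) → 0 H
  atom 5: C, bond orders sum to 3 (valence 4) → 1 H
  atom 6: C, bond orders sum to 3 (valence 4) → 1 H
Total hydrogens: 3.

3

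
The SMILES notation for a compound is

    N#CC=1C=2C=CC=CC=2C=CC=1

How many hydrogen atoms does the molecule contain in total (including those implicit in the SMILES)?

Walk through each heavy atom and fill implicit hydrogens from standard valence (C 4, N 3, O 2, S 2, halogen 1):
  atom 1: N, bond orders sum to 3 (valence 3) → 0 H
  atom 2: C, bond orders sum to 4 (valence 4) → 0 H
  atom 3: C, bond orders sum to 4 (valence 4) → 0 H
  atom 4: C, bond orders sum to 4 (valence 4) → 0 H
  atom 5: C, bond orders sum to 3 (valence 4) → 1 H
  atom 6: C, bond orders sum to 3 (valence 4) → 1 H
  atom 7: C, bond orders sum to 3 (valence 4) → 1 H
  atom 8: C, bond orders sum to 3 (valence 4) → 1 H
  atom 9: C, bond orders sum to 4 (valence 4) → 0 H
  atom 10: C, bond orders sum to 3 (valence 4) → 1 H
  atom 11: C, bond orders sum to 3 (valence 4) → 1 H
  atom 12: C, bond orders sum to 3 (valence 4) → 1 H
Total hydrogens: 7.

7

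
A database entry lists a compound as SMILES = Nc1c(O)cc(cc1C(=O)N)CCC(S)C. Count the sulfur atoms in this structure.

Scan the SMILES for S atoms (remember two-letter symbols like Cl and Br are single atoms).
Sulfur count: 1.

1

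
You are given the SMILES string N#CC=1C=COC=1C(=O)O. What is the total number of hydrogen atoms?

3

Walk through each heavy atom and fill implicit hydrogens from standard valence (C 4, N 3, O 2, S 2, halogen 1):
  atom 1: N, bond orders sum to 3 (valence 3) → 0 H
  atom 2: C, bond orders sum to 4 (valence 4) → 0 H
  atom 3: C, bond orders sum to 4 (valence 4) → 0 H
  atom 4: C, bond orders sum to 3 (valence 4) → 1 H
  atom 5: C, bond orders sum to 3 (valence 4) → 1 H
  atom 6: O, bond orders sum to 2 (valence 2) → 0 H
  atom 7: C, bond orders sum to 4 (valence 4) → 0 H
  atom 8: C, bond orders sum to 4 (valence 4) → 0 H
  atom 9: O, bond orders sum to 2 (valence 2) → 0 H
  atom 10: O, bond orders sum to 1 (valence 2) → 1 H
Total hydrogens: 3.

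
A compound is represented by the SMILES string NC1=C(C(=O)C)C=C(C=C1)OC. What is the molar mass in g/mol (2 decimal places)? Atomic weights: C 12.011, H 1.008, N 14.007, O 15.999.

First, the molecular formula is C9H11NO2 (counting implicit H from valence).
  C: 9 × 12.011 = 108.099
  H: 11 × 1.008 = 11.088
  N: 1 × 14.007 = 14.007
  O: 2 × 15.999 = 31.998
Sum: 9×12.011 + 11×1.008 + 1×14.007 + 2×15.999 = 165.192 → 165.19 g/mol.

165.19 g/mol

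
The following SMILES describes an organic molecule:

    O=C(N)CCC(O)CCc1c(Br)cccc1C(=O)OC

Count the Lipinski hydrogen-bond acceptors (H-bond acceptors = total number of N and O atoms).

5

N atoms: 1; O atoms: 4.
Lipinski HBA = 1 + 4 = 5.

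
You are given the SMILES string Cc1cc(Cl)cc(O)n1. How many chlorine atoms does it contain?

Scan the SMILES for Cl atoms (remember two-letter symbols like Cl and Br are single atoms).
Chlorine count: 1.

1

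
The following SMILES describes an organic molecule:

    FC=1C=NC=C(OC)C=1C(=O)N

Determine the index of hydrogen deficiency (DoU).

Degree of unsaturation = (number of rings) + (number of π bonds).
Ring closures in the SMILES: 1.
π bonds: 4 double bonds (each 1 DoU) → 4 DoU from unsaturation.
Total DoU = 1 + 4 = 5.

5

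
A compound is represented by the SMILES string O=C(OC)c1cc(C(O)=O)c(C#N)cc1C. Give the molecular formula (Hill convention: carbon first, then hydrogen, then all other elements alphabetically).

C11H9NO4

Walk through each heavy atom and fill implicit hydrogens from standard valence (C 4, N 3, O 2, S 2, halogen 1); for lowercase aromatic atoms, an aromatic c carries 1 H when it has two neighbours and 0 H with three, and aromatic n carries 0 H:
  atom 1: O, bond orders sum to 2 (valence 2) → 0 H
  atom 2: C, bond orders sum to 4 (valence 4) → 0 H
  atom 3: O, bond orders sum to 2 (valence 2) → 0 H
  atom 4: C, bond orders sum to 1 (valence 4) → 3 H
  atom 5: aromatic c, 3 neighbours → 0 H
  atom 6: aromatic c, 2 neighbours → 1 H
  atom 7: aromatic c, 3 neighbours → 0 H
  atom 8: C, bond orders sum to 4 (valence 4) → 0 H
  atom 9: O, bond orders sum to 1 (valence 2) → 1 H
  atom 10: O, bond orders sum to 2 (valence 2) → 0 H
  atom 11: aromatic c, 3 neighbours → 0 H
  atom 12: C, bond orders sum to 4 (valence 4) → 0 H
  atom 13: N, bond orders sum to 3 (valence 3) → 0 H
  atom 14: aromatic c, 2 neighbours → 1 H
  atom 15: aromatic c, 3 neighbours → 0 H
  atom 16: C, bond orders sum to 1 (valence 4) → 3 H
Totals → C:11, H:9, N:1, O:4.
In Hill order: C11H9NO4.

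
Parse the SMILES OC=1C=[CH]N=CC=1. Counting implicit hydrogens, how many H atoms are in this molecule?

Walk through each heavy atom and fill implicit hydrogens from standard valence (C 4, N 3, O 2, S 2, halogen 1):
  atom 1: O, bond orders sum to 1 (valence 2) → 1 H
  atom 2: C, bond orders sum to 4 (valence 4) → 0 H
  atom 3: C, bond orders sum to 3 (valence 4) → 1 H
  atom 4: C with explicit H count 1
  atom 5: N, bond orders sum to 3 (valence 3) → 0 H
  atom 6: C, bond orders sum to 3 (valence 4) → 1 H
  atom 7: C, bond orders sum to 3 (valence 4) → 1 H
Total hydrogens: 5.

5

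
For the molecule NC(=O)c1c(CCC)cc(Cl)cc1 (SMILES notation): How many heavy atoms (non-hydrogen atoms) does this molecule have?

Every atom symbol written in the SMILES (organic subset) is one heavy atom; implicit H are not written.
Heavy atoms by element → C:10, Cl:1, N:1, O:1.
Total: 13.

13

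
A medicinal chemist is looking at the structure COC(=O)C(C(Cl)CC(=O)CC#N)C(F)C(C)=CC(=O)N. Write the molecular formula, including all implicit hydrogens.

C13H16ClFN2O4

Walk through each heavy atom and fill implicit hydrogens from standard valence (C 4, N 3, O 2, S 2, halogen 1):
  atom 1: C, bond orders sum to 1 (valence 4) → 3 H
  atom 2: O, bond orders sum to 2 (valence 2) → 0 H
  atom 3: C, bond orders sum to 4 (valence 4) → 0 H
  atom 4: O, bond orders sum to 2 (valence 2) → 0 H
  atom 5: C, bond orders sum to 3 (valence 4) → 1 H
  atom 6: C, bond orders sum to 3 (valence 4) → 1 H
  atom 7: Cl (halogen, monovalent) → 0 H
  atom 8: C, bond orders sum to 2 (valence 4) → 2 H
  atom 9: C, bond orders sum to 4 (valence 4) → 0 H
  atom 10: O, bond orders sum to 2 (valence 2) → 0 H
  atom 11: C, bond orders sum to 2 (valence 4) → 2 H
  atom 12: C, bond orders sum to 4 (valence 4) → 0 H
  atom 13: N, bond orders sum to 3 (valence 3) → 0 H
  atom 14: C, bond orders sum to 3 (valence 4) → 1 H
  atom 15: F (halogen, monovalent) → 0 H
  atom 16: C, bond orders sum to 4 (valence 4) → 0 H
  atom 17: C, bond orders sum to 1 (valence 4) → 3 H
  atom 18: C, bond orders sum to 3 (valence 4) → 1 H
  atom 19: C, bond orders sum to 4 (valence 4) → 0 H
  atom 20: O, bond orders sum to 2 (valence 2) → 0 H
  atom 21: N, bond orders sum to 1 (valence 3) → 2 H
Totals → C:13, H:16, Cl:1, F:1, N:2, O:4.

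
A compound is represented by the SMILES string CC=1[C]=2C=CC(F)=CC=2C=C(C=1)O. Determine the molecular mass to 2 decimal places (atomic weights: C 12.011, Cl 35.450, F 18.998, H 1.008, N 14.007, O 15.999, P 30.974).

176.19 g/mol

First, the molecular formula is C11H9FO (counting implicit H from valence).
  C: 11 × 12.011 = 132.121
  F: 1 × 18.998 = 18.998
  H: 9 × 1.008 = 9.072
  O: 1 × 15.999 = 15.999
Sum: 11×12.011 + 1×18.998 + 9×1.008 + 1×15.999 = 176.190 → 176.19 g/mol.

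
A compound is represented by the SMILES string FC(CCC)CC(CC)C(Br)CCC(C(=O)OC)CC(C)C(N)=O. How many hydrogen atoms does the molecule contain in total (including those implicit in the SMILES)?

Walk through each heavy atom and fill implicit hydrogens from standard valence (C 4, N 3, O 2, S 2, halogen 1):
  atom 1: F (halogen, monovalent) → 0 H
  atom 2: C, bond orders sum to 3 (valence 4) → 1 H
  atom 3: C, bond orders sum to 2 (valence 4) → 2 H
  atom 4: C, bond orders sum to 2 (valence 4) → 2 H
  atom 5: C, bond orders sum to 1 (valence 4) → 3 H
  atom 6: C, bond orders sum to 2 (valence 4) → 2 H
  atom 7: C, bond orders sum to 3 (valence 4) → 1 H
  atom 8: C, bond orders sum to 2 (valence 4) → 2 H
  atom 9: C, bond orders sum to 1 (valence 4) → 3 H
  atom 10: C, bond orders sum to 3 (valence 4) → 1 H
  atom 11: Br (halogen, monovalent) → 0 H
  atom 12: C, bond orders sum to 2 (valence 4) → 2 H
  atom 13: C, bond orders sum to 2 (valence 4) → 2 H
  atom 14: C, bond orders sum to 3 (valence 4) → 1 H
  atom 15: C, bond orders sum to 4 (valence 4) → 0 H
  atom 16: O, bond orders sum to 2 (valence 2) → 0 H
  atom 17: O, bond orders sum to 2 (valence 2) → 0 H
  atom 18: C, bond orders sum to 1 (valence 4) → 3 H
  atom 19: C, bond orders sum to 2 (valence 4) → 2 H
  atom 20: C, bond orders sum to 3 (valence 4) → 1 H
  atom 21: C, bond orders sum to 1 (valence 4) → 3 H
  atom 22: C, bond orders sum to 4 (valence 4) → 0 H
  atom 23: N, bond orders sum to 1 (valence 3) → 2 H
  atom 24: O, bond orders sum to 2 (valence 2) → 0 H
Total hydrogens: 33.

33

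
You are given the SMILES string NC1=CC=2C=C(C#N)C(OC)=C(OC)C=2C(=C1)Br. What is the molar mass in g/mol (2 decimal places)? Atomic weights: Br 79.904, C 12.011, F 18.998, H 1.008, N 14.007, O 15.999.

307.15 g/mol

First, the molecular formula is C13H11BrN2O2 (counting implicit H from valence).
  Br: 1 × 79.904 = 79.904
  C: 13 × 12.011 = 156.143
  H: 11 × 1.008 = 11.088
  N: 2 × 14.007 = 28.014
  O: 2 × 15.999 = 31.998
Sum: 1×79.904 + 13×12.011 + 11×1.008 + 2×14.007 + 2×15.999 = 307.147 → 307.15 g/mol.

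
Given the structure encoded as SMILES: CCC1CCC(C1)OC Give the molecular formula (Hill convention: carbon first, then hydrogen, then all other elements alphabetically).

C8H16O

Walk through each heavy atom and fill implicit hydrogens from standard valence (C 4, N 3, O 2, S 2, halogen 1):
  atom 1: C, bond orders sum to 1 (valence 4) → 3 H
  atom 2: C, bond orders sum to 2 (valence 4) → 2 H
  atom 3: C, bond orders sum to 3 (valence 4) → 1 H
  atom 4: C, bond orders sum to 2 (valence 4) → 2 H
  atom 5: C, bond orders sum to 2 (valence 4) → 2 H
  atom 6: C, bond orders sum to 3 (valence 4) → 1 H
  atom 7: C, bond orders sum to 2 (valence 4) → 2 H
  atom 8: O, bond orders sum to 2 (valence 2) → 0 H
  atom 9: C, bond orders sum to 1 (valence 4) → 3 H
Totals → C:8, H:16, O:1.
In Hill order: C8H16O.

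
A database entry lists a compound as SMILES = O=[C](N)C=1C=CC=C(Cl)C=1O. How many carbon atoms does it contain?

7

Count every carbon token in the SMILES (each C, including those in ring-closure positions and inside branches).
Carbon count: 7.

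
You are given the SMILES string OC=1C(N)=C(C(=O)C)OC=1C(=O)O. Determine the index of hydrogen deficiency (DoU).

5

Degree of unsaturation = (number of rings) + (number of π bonds).
Ring closures in the SMILES: 1.
π bonds: 4 double bonds (each 1 DoU) → 4 DoU from unsaturation.
Total DoU = 1 + 4 = 5.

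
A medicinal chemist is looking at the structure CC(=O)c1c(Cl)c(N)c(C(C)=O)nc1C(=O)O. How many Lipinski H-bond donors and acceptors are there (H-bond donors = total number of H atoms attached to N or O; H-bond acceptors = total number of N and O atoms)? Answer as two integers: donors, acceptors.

Donors: find every N or O and count the H atoms it carries.
  atom 3 (O): bond orders sum to 2 → 0 H
  atom 8 (N): bond orders sum to 1 → 2 H
  atom 12 (O): bond orders sum to 2 → 0 H
  atom 13 (N): bond orders sum to 3 → 0 H
  atom 16 (O): bond orders sum to 2 → 0 H
  atom 17 (O): bond orders sum to 1 → 1 H
Lipinski HBD = 3.
Acceptors: N atoms = 2, O atoms = 4 → HBA = 6.

3, 6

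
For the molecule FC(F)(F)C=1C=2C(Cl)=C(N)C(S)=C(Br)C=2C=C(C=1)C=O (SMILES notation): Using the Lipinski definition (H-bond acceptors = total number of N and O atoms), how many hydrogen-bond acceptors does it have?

N atoms: 1; O atoms: 1.
Lipinski HBA = 1 + 1 = 2.

2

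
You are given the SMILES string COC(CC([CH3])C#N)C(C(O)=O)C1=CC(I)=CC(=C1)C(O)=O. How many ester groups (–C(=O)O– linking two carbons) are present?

Scan the SMILES for the ester motif — none present.
Groups that are present: 2 carboxylic acid, 1 ether, 1 nitrile.

0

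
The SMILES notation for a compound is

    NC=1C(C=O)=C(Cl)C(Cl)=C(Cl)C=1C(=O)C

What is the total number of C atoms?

9

Count every carbon token in the SMILES (each C, including those in ring-closure positions and inside branches).
Carbon count: 9.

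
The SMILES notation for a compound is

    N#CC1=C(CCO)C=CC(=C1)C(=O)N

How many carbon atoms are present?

Count every carbon token in the SMILES (each C, including those in ring-closure positions and inside branches).
Carbon count: 10.

10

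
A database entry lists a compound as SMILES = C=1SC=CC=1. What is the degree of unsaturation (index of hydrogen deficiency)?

3

Degree of unsaturation = (number of rings) + (number of π bonds).
Ring closures in the SMILES: 1.
π bonds: 2 double bonds (each 1 DoU) → 2 DoU from unsaturation.
Total DoU = 1 + 2 = 3.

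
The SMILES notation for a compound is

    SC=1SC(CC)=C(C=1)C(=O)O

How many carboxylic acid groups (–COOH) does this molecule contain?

The carboxylic acid motif appears at heavy-atom position 9 in the SMILES.
Other groups present: 1 thiol.
Carboxylic acid count: 1.

1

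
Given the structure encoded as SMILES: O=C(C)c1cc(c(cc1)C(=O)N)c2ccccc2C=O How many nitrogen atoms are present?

Scan the SMILES for N atoms (remember two-letter symbols like Cl and Br are single atoms).
Nitrogen count: 1.

1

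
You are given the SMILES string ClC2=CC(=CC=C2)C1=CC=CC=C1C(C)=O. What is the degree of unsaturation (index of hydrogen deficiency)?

Molecular formula: C14H11ClO.
DoU = (2C + 2 + N − H − X) / 2, where X is the halogen count and O/S are ignored.
    = (2·14 + 2 + 0 − 11 − 1) / 2 = 18 / 2 = 9.

9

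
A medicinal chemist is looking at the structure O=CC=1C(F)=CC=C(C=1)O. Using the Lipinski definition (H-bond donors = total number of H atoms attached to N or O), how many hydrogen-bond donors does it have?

Donors: find every N or O and count the H atoms it carries.
  atom 1 (O): bond orders sum to 2 → 0 H
  atom 10 (O): bond orders sum to 1 → 1 H
Lipinski HBD = 1.

1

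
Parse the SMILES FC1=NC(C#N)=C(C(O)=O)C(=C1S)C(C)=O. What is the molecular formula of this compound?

C9H5FN2O3S

Walk through each heavy atom and fill implicit hydrogens from standard valence (C 4, N 3, O 2, S 2, halogen 1):
  atom 1: F (halogen, monovalent) → 0 H
  atom 2: C, bond orders sum to 4 (valence 4) → 0 H
  atom 3: N, bond orders sum to 3 (valence 3) → 0 H
  atom 4: C, bond orders sum to 4 (valence 4) → 0 H
  atom 5: C, bond orders sum to 4 (valence 4) → 0 H
  atom 6: N, bond orders sum to 3 (valence 3) → 0 H
  atom 7: C, bond orders sum to 4 (valence 4) → 0 H
  atom 8: C, bond orders sum to 4 (valence 4) → 0 H
  atom 9: O, bond orders sum to 1 (valence 2) → 1 H
  atom 10: O, bond orders sum to 2 (valence 2) → 0 H
  atom 11: C, bond orders sum to 4 (valence 4) → 0 H
  atom 12: C, bond orders sum to 4 (valence 4) → 0 H
  atom 13: S, bond orders sum to 1 (valence 2) → 1 H
  atom 14: C, bond orders sum to 4 (valence 4) → 0 H
  atom 15: C, bond orders sum to 1 (valence 4) → 3 H
  atom 16: O, bond orders sum to 2 (valence 2) → 0 H
Totals → C:9, H:5, F:1, N:2, O:3, S:1.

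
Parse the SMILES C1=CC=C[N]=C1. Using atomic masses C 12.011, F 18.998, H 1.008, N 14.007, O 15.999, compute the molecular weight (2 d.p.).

First, the molecular formula is C5H5N (counting implicit H from valence).
  C: 5 × 12.011 = 60.055
  H: 5 × 1.008 = 5.040
  N: 1 × 14.007 = 14.007
Sum: 5×12.011 + 5×1.008 + 1×14.007 = 79.102 → 79.10 g/mol.

79.10 g/mol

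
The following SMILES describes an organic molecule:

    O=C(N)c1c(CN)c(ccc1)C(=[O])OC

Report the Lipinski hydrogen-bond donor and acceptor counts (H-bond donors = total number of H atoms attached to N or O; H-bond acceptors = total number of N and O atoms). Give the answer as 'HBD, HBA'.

4, 5

Donors: find every N or O and count the H atoms it carries.
  atom 1 (O): bond orders sum to 2 → 0 H
  atom 3 (N): bond orders sum to 1 → 2 H
  atom 7 (N): bond orders sum to 1 → 2 H
  atom 13 (O): bond orders sum to 2 → 0 H
  atom 14 (O): bond orders sum to 2 → 0 H
Lipinski HBD = 4.
Acceptors: N atoms = 2, O atoms = 3 → HBA = 5.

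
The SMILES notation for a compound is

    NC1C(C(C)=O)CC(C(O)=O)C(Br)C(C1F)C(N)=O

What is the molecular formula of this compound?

Walk through each heavy atom and fill implicit hydrogens from standard valence (C 4, N 3, O 2, S 2, halogen 1):
  atom 1: N, bond orders sum to 1 (valence 3) → 2 H
  atom 2: C, bond orders sum to 3 (valence 4) → 1 H
  atom 3: C, bond orders sum to 3 (valence 4) → 1 H
  atom 4: C, bond orders sum to 4 (valence 4) → 0 H
  atom 5: C, bond orders sum to 1 (valence 4) → 3 H
  atom 6: O, bond orders sum to 2 (valence 2) → 0 H
  atom 7: C, bond orders sum to 2 (valence 4) → 2 H
  atom 8: C, bond orders sum to 3 (valence 4) → 1 H
  atom 9: C, bond orders sum to 4 (valence 4) → 0 H
  atom 10: O, bond orders sum to 1 (valence 2) → 1 H
  atom 11: O, bond orders sum to 2 (valence 2) → 0 H
  atom 12: C, bond orders sum to 3 (valence 4) → 1 H
  atom 13: Br (halogen, monovalent) → 0 H
  atom 14: C, bond orders sum to 3 (valence 4) → 1 H
  atom 15: C, bond orders sum to 3 (valence 4) → 1 H
  atom 16: F (halogen, monovalent) → 0 H
  atom 17: C, bond orders sum to 4 (valence 4) → 0 H
  atom 18: N, bond orders sum to 1 (valence 3) → 2 H
  atom 19: O, bond orders sum to 2 (valence 2) → 0 H
Totals → C:11, H:16, Br:1, F:1, N:2, O:4.
In Hill order: C11H16BrFN2O4.

C11H16BrFN2O4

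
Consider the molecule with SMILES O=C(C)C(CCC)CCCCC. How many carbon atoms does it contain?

11

Count every carbon token in the SMILES (each C, including those in ring-closure positions and inside branches).
Carbon count: 11.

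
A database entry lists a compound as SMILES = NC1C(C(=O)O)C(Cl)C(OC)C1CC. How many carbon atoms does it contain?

Count every carbon token in the SMILES (each C, including those in ring-closure positions and inside branches).
Carbon count: 9.

9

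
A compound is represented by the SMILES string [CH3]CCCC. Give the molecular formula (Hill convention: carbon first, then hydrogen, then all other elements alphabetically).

C5H12

Walk through each heavy atom and fill implicit hydrogens from standard valence (C 4, N 3, O 2, S 2, halogen 1):
  atom 1: C with explicit H count 3
  atom 2: C, bond orders sum to 2 (valence 4) → 2 H
  atom 3: C, bond orders sum to 2 (valence 4) → 2 H
  atom 4: C, bond orders sum to 2 (valence 4) → 2 H
  atom 5: C, bond orders sum to 1 (valence 4) → 3 H
Totals → C:5, H:12.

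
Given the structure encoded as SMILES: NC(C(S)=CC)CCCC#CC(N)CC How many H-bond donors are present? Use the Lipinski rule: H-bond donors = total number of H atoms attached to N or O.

4

Donors: find every N or O and count the H atoms it carries.
  atom 1 (N): bond orders sum to 1 → 2 H
  atom 13 (N): bond orders sum to 1 → 2 H
Lipinski HBD = 4.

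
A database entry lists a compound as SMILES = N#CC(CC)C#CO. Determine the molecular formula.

C6H7NO

Walk through each heavy atom and fill implicit hydrogens from standard valence (C 4, N 3, O 2, S 2, halogen 1):
  atom 1: N, bond orders sum to 3 (valence 3) → 0 H
  atom 2: C, bond orders sum to 4 (valence 4) → 0 H
  atom 3: C, bond orders sum to 3 (valence 4) → 1 H
  atom 4: C, bond orders sum to 2 (valence 4) → 2 H
  atom 5: C, bond orders sum to 1 (valence 4) → 3 H
  atom 6: C, bond orders sum to 4 (valence 4) → 0 H
  atom 7: C, bond orders sum to 4 (valence 4) → 0 H
  atom 8: O, bond orders sum to 1 (valence 2) → 1 H
Totals → C:6, H:7, N:1, O:1.
In Hill order: C6H7NO.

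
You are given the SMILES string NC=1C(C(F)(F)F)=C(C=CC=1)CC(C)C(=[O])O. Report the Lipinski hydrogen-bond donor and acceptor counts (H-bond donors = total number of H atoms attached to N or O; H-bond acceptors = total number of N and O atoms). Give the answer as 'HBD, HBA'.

3, 3

Donors: find every N or O and count the H atoms it carries.
  atom 1 (N): bond orders sum to 1 → 2 H
  atom 16 (O): bond orders sum to 2 → 0 H
  atom 17 (O): bond orders sum to 1 → 1 H
Lipinski HBD = 3.
Acceptors: N atoms = 1, O atoms = 2 → HBA = 3.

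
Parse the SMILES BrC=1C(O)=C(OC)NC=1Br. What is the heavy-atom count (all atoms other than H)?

Every atom symbol written in the SMILES (organic subset) is one heavy atom; implicit H are not written.
Heavy atoms by element → Br:2, C:5, N:1, O:2.
Total: 10.

10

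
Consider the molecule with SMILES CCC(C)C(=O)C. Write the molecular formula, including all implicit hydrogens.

Walk through each heavy atom and fill implicit hydrogens from standard valence (C 4, N 3, O 2, S 2, halogen 1):
  atom 1: C, bond orders sum to 1 (valence 4) → 3 H
  atom 2: C, bond orders sum to 2 (valence 4) → 2 H
  atom 3: C, bond orders sum to 3 (valence 4) → 1 H
  atom 4: C, bond orders sum to 1 (valence 4) → 3 H
  atom 5: C, bond orders sum to 4 (valence 4) → 0 H
  atom 6: O, bond orders sum to 2 (valence 2) → 0 H
  atom 7: C, bond orders sum to 1 (valence 4) → 3 H
Totals → C:6, H:12, O:1.

C6H12O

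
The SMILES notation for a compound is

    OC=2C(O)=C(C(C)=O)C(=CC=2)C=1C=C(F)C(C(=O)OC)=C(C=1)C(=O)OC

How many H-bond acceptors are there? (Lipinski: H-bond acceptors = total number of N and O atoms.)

7

N atoms: 0; O atoms: 7.
Lipinski HBA = 0 + 7 = 7.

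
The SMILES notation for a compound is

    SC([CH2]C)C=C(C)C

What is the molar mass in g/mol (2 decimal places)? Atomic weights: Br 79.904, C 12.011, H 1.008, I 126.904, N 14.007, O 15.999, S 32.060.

First, the molecular formula is C7H14S (counting implicit H from valence).
  C: 7 × 12.011 = 84.077
  H: 14 × 1.008 = 14.112
  S: 1 × 32.060 = 32.060
Sum: 7×12.011 + 14×1.008 + 1×32.060 = 130.249 → 130.25 g/mol.

130.25 g/mol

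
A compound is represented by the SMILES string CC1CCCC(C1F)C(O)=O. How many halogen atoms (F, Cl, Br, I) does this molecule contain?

1

Halogen atoms appear at heavy-atom position 8 (1×F).
Other groups present: 1 carboxylic acid.
Halogen count: 1.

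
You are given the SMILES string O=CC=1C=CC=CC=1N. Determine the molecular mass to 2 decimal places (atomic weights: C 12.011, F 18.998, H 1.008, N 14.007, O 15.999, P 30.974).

First, the molecular formula is C7H7NO (counting implicit H from valence).
  C: 7 × 12.011 = 84.077
  H: 7 × 1.008 = 7.056
  N: 1 × 14.007 = 14.007
  O: 1 × 15.999 = 15.999
Sum: 7×12.011 + 7×1.008 + 1×14.007 + 1×15.999 = 121.139 → 121.14 g/mol.

121.14 g/mol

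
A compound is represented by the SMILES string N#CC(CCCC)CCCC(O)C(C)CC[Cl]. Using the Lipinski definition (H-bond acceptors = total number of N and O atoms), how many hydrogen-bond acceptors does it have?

2

N atoms: 1; O atoms: 1.
Lipinski HBA = 1 + 1 = 2.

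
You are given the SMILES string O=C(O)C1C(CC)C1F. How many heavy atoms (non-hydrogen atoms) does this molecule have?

Every atom symbol written in the SMILES (organic subset) is one heavy atom; implicit H are not written.
Heavy atoms by element → C:6, F:1, O:2.
Total: 9.

9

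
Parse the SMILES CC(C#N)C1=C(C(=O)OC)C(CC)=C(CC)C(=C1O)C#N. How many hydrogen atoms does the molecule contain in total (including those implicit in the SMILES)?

18

Walk through each heavy atom and fill implicit hydrogens from standard valence (C 4, N 3, O 2, S 2, halogen 1):
  atom 1: C, bond orders sum to 1 (valence 4) → 3 H
  atom 2: C, bond orders sum to 3 (valence 4) → 1 H
  atom 3: C, bond orders sum to 4 (valence 4) → 0 H
  atom 4: N, bond orders sum to 3 (valence 3) → 0 H
  atom 5: C, bond orders sum to 4 (valence 4) → 0 H
  atom 6: C, bond orders sum to 4 (valence 4) → 0 H
  atom 7: C, bond orders sum to 4 (valence 4) → 0 H
  atom 8: O, bond orders sum to 2 (valence 2) → 0 H
  atom 9: O, bond orders sum to 2 (valence 2) → 0 H
  atom 10: C, bond orders sum to 1 (valence 4) → 3 H
  atom 11: C, bond orders sum to 4 (valence 4) → 0 H
  atom 12: C, bond orders sum to 2 (valence 4) → 2 H
  atom 13: C, bond orders sum to 1 (valence 4) → 3 H
  atom 14: C, bond orders sum to 4 (valence 4) → 0 H
  atom 15: C, bond orders sum to 2 (valence 4) → 2 H
  atom 16: C, bond orders sum to 1 (valence 4) → 3 H
  atom 17: C, bond orders sum to 4 (valence 4) → 0 H
  atom 18: C, bond orders sum to 4 (valence 4) → 0 H
  atom 19: O, bond orders sum to 1 (valence 2) → 1 H
  atom 20: C, bond orders sum to 4 (valence 4) → 0 H
  atom 21: N, bond orders sum to 3 (valence 3) → 0 H
Total hydrogens: 18.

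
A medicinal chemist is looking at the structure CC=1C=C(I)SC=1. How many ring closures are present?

In SMILES, each pair of matching ring-closure digits denotes one ring-closing bond; the number of such bonds equals the number of independent rings.
Ring-closure bonds here: 1.

1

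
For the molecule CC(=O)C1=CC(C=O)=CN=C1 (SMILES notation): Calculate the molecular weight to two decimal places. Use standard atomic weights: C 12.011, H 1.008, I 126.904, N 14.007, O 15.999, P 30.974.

149.15 g/mol

First, the molecular formula is C8H7NO2 (counting implicit H from valence).
  C: 8 × 12.011 = 96.088
  H: 7 × 1.008 = 7.056
  N: 1 × 14.007 = 14.007
  O: 2 × 15.999 = 31.998
Sum: 8×12.011 + 7×1.008 + 1×14.007 + 2×15.999 = 149.149 → 149.15 g/mol.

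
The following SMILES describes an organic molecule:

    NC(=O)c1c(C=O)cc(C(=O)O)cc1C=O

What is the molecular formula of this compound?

Walk through each heavy atom and fill implicit hydrogens from standard valence (C 4, N 3, O 2, S 2, halogen 1); for lowercase aromatic atoms, an aromatic c carries 1 H when it has two neighbours and 0 H with three, and aromatic n carries 0 H:
  atom 1: N, bond orders sum to 1 (valence 3) → 2 H
  atom 2: C, bond orders sum to 4 (valence 4) → 0 H
  atom 3: O, bond orders sum to 2 (valence 2) → 0 H
  atom 4: aromatic c, 3 neighbours → 0 H
  atom 5: aromatic c, 3 neighbours → 0 H
  atom 6: C, bond orders sum to 3 (valence 4) → 1 H
  atom 7: O, bond orders sum to 2 (valence 2) → 0 H
  atom 8: aromatic c, 2 neighbours → 1 H
  atom 9: aromatic c, 3 neighbours → 0 H
  atom 10: C, bond orders sum to 4 (valence 4) → 0 H
  atom 11: O, bond orders sum to 2 (valence 2) → 0 H
  atom 12: O, bond orders sum to 1 (valence 2) → 1 H
  atom 13: aromatic c, 2 neighbours → 1 H
  atom 14: aromatic c, 3 neighbours → 0 H
  atom 15: C, bond orders sum to 3 (valence 4) → 1 H
  atom 16: O, bond orders sum to 2 (valence 2) → 0 H
Totals → C:10, H:7, N:1, O:5.

C10H7NO5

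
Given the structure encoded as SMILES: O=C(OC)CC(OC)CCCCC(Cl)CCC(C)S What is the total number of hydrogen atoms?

Walk through each heavy atom and fill implicit hydrogens from standard valence (C 4, N 3, O 2, S 2, halogen 1):
  atom 1: O, bond orders sum to 2 (valence 2) → 0 H
  atom 2: C, bond orders sum to 4 (valence 4) → 0 H
  atom 3: O, bond orders sum to 2 (valence 2) → 0 H
  atom 4: C, bond orders sum to 1 (valence 4) → 3 H
  atom 5: C, bond orders sum to 2 (valence 4) → 2 H
  atom 6: C, bond orders sum to 3 (valence 4) → 1 H
  atom 7: O, bond orders sum to 2 (valence 2) → 0 H
  atom 8: C, bond orders sum to 1 (valence 4) → 3 H
  atom 9: C, bond orders sum to 2 (valence 4) → 2 H
  atom 10: C, bond orders sum to 2 (valence 4) → 2 H
  atom 11: C, bond orders sum to 2 (valence 4) → 2 H
  atom 12: C, bond orders sum to 2 (valence 4) → 2 H
  atom 13: C, bond orders sum to 3 (valence 4) → 1 H
  atom 14: Cl (halogen, monovalent) → 0 H
  atom 15: C, bond orders sum to 2 (valence 4) → 2 H
  atom 16: C, bond orders sum to 2 (valence 4) → 2 H
  atom 17: C, bond orders sum to 3 (valence 4) → 1 H
  atom 18: C, bond orders sum to 1 (valence 4) → 3 H
  atom 19: S, bond orders sum to 1 (valence 2) → 1 H
Total hydrogens: 27.

27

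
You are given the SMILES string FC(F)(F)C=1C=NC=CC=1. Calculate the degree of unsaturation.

Degree of unsaturation = (number of rings) + (number of π bonds).
Ring closures in the SMILES: 1.
π bonds: 3 double bonds (each 1 DoU) → 3 DoU from unsaturation.
Total DoU = 1 + 3 = 4.

4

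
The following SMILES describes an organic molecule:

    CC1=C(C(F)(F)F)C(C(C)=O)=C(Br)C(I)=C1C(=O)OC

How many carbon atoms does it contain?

12

Count every carbon token in the SMILES (each C, including those in ring-closure positions and inside branches).
Carbon count: 12.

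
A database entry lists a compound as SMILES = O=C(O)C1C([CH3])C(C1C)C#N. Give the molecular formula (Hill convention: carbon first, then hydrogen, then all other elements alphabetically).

C8H11NO2

Walk through each heavy atom and fill implicit hydrogens from standard valence (C 4, N 3, O 2, S 2, halogen 1):
  atom 1: O, bond orders sum to 2 (valence 2) → 0 H
  atom 2: C, bond orders sum to 4 (valence 4) → 0 H
  atom 3: O, bond orders sum to 1 (valence 2) → 1 H
  atom 4: C, bond orders sum to 3 (valence 4) → 1 H
  atom 5: C, bond orders sum to 3 (valence 4) → 1 H
  atom 6: C with explicit H count 3
  atom 7: C, bond orders sum to 3 (valence 4) → 1 H
  atom 8: C, bond orders sum to 3 (valence 4) → 1 H
  atom 9: C, bond orders sum to 1 (valence 4) → 3 H
  atom 10: C, bond orders sum to 4 (valence 4) → 0 H
  atom 11: N, bond orders sum to 3 (valence 3) → 0 H
Totals → C:8, H:11, N:1, O:2.
In Hill order: C8H11NO2.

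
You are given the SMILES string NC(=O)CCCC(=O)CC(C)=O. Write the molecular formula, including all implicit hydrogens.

Walk through each heavy atom and fill implicit hydrogens from standard valence (C 4, N 3, O 2, S 2, halogen 1):
  atom 1: N, bond orders sum to 1 (valence 3) → 2 H
  atom 2: C, bond orders sum to 4 (valence 4) → 0 H
  atom 3: O, bond orders sum to 2 (valence 2) → 0 H
  atom 4: C, bond orders sum to 2 (valence 4) → 2 H
  atom 5: C, bond orders sum to 2 (valence 4) → 2 H
  atom 6: C, bond orders sum to 2 (valence 4) → 2 H
  atom 7: C, bond orders sum to 4 (valence 4) → 0 H
  atom 8: O, bond orders sum to 2 (valence 2) → 0 H
  atom 9: C, bond orders sum to 2 (valence 4) → 2 H
  atom 10: C, bond orders sum to 4 (valence 4) → 0 H
  atom 11: C, bond orders sum to 1 (valence 4) → 3 H
  atom 12: O, bond orders sum to 2 (valence 2) → 0 H
Totals → C:8, H:13, N:1, O:3.

C8H13NO3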